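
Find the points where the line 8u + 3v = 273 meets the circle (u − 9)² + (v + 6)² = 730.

Substitute v = (273 − 8u)/3:
73u² − 4818u + 78840 = 0  ⟹  u² − 66u + 1080 = 0
u = 36 or u = 30, giving (36, −5) and (30, 11).

(30, 11) and (36, −5)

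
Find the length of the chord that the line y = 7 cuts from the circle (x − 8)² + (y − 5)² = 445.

42

Substitute y = 7:
x² − 16x − 377 = 0
x = 29 or x = −13, giving (29, 7) and (−13, 7).
Chord length = distance between (29, 7) and (−13, 7) = √1764 = 42.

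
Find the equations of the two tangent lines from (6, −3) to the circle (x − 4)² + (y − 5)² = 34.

Write the tangent as mx − y + (−3 − m·(6)) = 0 and set its distance from the centre to √34:
[m·(−2) − (8)]² = 34(m² + 1)
15m² − 16m − 15 = 0, so m = 5/3 or m = −3/5.
With m = 5/3: 5x − 3y = 39. With m = −3/5: 3x + 5y = 3.

5x − 3y = 39 and 3x + 5y = 3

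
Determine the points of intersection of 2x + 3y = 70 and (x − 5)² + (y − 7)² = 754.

From the line, y = (70 − 2x)/3. Substituting:
13x² − 286x − 4160 = 0  ⟹  x² − 22x − 320 = 0
x = 32 or x = −10, giving (32, 2) and (−10, 30).

(−10, 30) and (32, 2)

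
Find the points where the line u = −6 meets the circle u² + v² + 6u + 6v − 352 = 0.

(−6, −22) and (−6, 16)

The line gives u = −6. Substituting into the circle:
v² + 6v − 352 = 0
v = 16 or v = −22, giving (−6, 16) and (−6, −22).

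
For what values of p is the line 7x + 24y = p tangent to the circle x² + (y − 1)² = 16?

p = −76 or p = 124

The line touches the circle iff its distance from (0, 1) is 4:
|7·0 + 24·1 − p| / √625 = 4
|p − (24)| = 4·25, so p = 124 or p = −76.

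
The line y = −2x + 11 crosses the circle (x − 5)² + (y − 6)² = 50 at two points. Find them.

Substitute y = −2x + 11:
5x² − 30x = 0  ⟹  x² − 6x = 0
x = 6 or x = 0, giving (6, −1) and (0, 11).

(0, 11) and (6, −1)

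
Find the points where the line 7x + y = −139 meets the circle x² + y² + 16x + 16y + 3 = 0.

(−19, −6) and (−18, −13)

From the line, y = −7x − 139. Substituting:
50x² + 1850x + 17100 = 0  ⟹  x² + 37x + 342 = 0
x = −18 or x = −19, giving (−18, −13) and (−19, −6).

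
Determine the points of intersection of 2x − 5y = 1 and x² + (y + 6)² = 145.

Substitute y = (−1 + 2x)/5:
29x² + 116x − 2784 = 0  ⟹  x² + 4x − 96 = 0
x = 8 or x = −12, giving (8, 3) and (−12, −5).

(−12, −5) and (8, 3)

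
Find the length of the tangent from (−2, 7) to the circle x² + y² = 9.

2√11

With centre O = (0, 0), |OP|² = 53 and r² = 9.
The tangent meets the radius at right angles, so tangent² = |PO|² − r² = 53 − 9 = 44.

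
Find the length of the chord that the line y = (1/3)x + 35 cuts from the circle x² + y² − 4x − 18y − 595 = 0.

Centre (2, 9), r² = 680. Perpendicular distance d from centre to line = |80| / √10 = 80/√10.
Half the chord is √(r² − d²) = √(40), so the full chord is 4√10.

4√10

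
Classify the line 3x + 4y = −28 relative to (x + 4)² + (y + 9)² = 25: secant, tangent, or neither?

secant

Substituting the line into the circle gives 25x² + 80x − 80 = 0.
Discriminant = (80)² − 4·25·(−80) = 14400 > 0.
Two real roots: the line is a secant.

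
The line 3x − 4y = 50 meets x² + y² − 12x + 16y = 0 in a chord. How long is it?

20

Express y = (−50 + 3x)/4 and substitute into the circle:
25x² − 300x − 700 = 0  ⟹  x² − 12x − 28 = 0
x = 14 or x = −2, giving (14, −2) and (−2, −14).
|(14, −2) − (−2, −14)| = √((16)² + (12)²) = 20.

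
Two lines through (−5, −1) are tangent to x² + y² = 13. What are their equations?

Write the tangent as mx − y + (−1 − m·(−5)) = 0 and set its distance from the centre to √13:
(5m − (1))² = 13(m² + 1)
6m² − 5m − 6 = 0, so m = 3/2 or m = −2/3.
Through (−5, −1) these give 3x − 2y = −13 and 2x + 3y = −13.

3x − 2y = −13 and 2x + 3y = −13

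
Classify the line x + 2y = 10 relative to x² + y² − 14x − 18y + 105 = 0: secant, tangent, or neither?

Substituting the line into the circle gives 5x² − 40x + 160 = 0.
Discriminant = (−40)² − 4·5·(160) = −1600 < 0.
No real roots: the line does not meet the circle.

neither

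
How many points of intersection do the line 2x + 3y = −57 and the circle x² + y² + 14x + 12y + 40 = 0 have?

0

Substituting the line into the circle gives 13x² + 282x + 1557 = 0.
Discriminant = (282)² − 4·13·(1557) = −1440 < 0.
No real roots: the line does not meet the circle.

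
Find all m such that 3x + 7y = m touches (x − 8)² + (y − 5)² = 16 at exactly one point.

Tangency holds when the distance from the centre (8, 5) to the line equals the radius 4:
|3·8 + 7·5 − m| / √58 = 4
|m − (59)| = 4√58.

m = 59 ± 4√58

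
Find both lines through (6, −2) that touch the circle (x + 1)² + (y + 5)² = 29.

Write the tangent as mx − y + (−2 − m·(6)) = 0 and set its distance from the centre to √29:
(−7m − (−3))² = 29(m² + 1)
10m² − 21m − 10 = 0, so m = 5/2 or m = −2/5.
With m = 5/2: 5x − 2y = 34. With m = −2/5: 2x + 5y = 2.

5x − 2y = 34 and 2x + 5y = 2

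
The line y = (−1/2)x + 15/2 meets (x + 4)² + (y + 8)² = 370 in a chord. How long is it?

10√5

The distance from (−4, −8) to the line is 35/√5, and r² = 370.
Chord = 2√(r² − d²) = 2·√(125) = 10√5.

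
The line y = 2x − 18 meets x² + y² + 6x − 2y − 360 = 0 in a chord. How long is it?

From the line, y = 2x − 18. Substituting:
5x² − 70x = 0  ⟹  x² − 14x = 0
x = 14 or x = 0, giving (14, 10) and (0, −18).
Chord length = distance between (14, 10) and (0, −18) = √980 = 14√5.

14√5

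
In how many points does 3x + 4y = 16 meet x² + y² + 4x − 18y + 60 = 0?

Substituting the line into the circle gives 25x² + 184x + 64 = 0.
Δ = 33856 − 6400 = 27456.
Two real roots: the line is a secant.

2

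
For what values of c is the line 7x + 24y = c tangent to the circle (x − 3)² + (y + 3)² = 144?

Tangency holds when the distance from the centre (3, −3) to the line equals the radius 12:
|7·3 + 24·(−3) − c| / √625 = 12
|c − (−51)| = 12·25, so c = 249 or c = −351.

c = −351 or c = 249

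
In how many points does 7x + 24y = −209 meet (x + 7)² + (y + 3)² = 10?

0

d² = (7·(−7) + 24·(−3) − (−209))²/625 = 7744/625; r² = 10.
Since d² > r², the line lies outside the circle.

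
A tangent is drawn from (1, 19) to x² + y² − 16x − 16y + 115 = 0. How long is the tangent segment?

√157

Centre (8, 8), r² = 13. |PO|² = (−7)² + (11)² = 170.
Power of the point: PT² = |PO|² − r² = 157, so PT = √157.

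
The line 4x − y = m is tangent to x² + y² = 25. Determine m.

m = ±5√17

For a tangent, require d(centre, line) = r = 5.
|4·0 − 1·0 − m| / √17 = 5
|m| = 5√17.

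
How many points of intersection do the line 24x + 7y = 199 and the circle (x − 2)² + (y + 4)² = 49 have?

d² = (24·2 + 7·(−4) − (199))²/625 = 32041/625; r² = 49.
Since d² > r², the line lies outside the circle.

0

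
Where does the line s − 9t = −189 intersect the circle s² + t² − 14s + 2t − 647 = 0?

(−9, 20) and (18, 23)

Express t = (189 + s)/9 and substitute into the circle:
82s² − 738s − 13284 = 0  ⟹  s² − 9s − 162 = 0
s = 18 or s = −9, giving (18, 23) and (−9, 20).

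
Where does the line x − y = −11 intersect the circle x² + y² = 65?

(−7, 4) and (−4, 7)

From the line, y = x + 11. Substituting:
2x² + 22x + 56 = 0  ⟹  x² + 11x + 28 = 0
x = −4 or x = −7, giving (−4, 7) and (−7, 4).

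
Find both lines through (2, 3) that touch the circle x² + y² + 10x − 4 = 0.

5x − 2y = 4 and 2x + 5y = 19

A line y − (3) = m(x − (2)) is tangent when its distance from (−5, 0) is √29:
[m·(−7) − (−3)]² = 29(m² + 1)
10m² − 21m − 10 = 0, so m = 5/2 or m = −2/5.
Through (2, 3) these give 5x − 2y = 4 and 2x + 5y = 19.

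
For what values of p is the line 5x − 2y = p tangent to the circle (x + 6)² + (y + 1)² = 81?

p = −28 ± 9√29

Tangency holds when the distance from the centre (−6, −1) to the line equals the radius 9:
|5·(−6) − 2·(−1) − p| / √29 = 9
|p − (−28)| = 9√29.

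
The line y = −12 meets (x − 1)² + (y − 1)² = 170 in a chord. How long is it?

2

Centre (1, 1), r² = 170. Perpendicular distance d from centre to line = |13| / √1 = 13.
Chord = 2√(r² − d²) = 2·√(1) = 2.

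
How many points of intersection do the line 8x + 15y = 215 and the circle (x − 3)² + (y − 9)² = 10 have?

Substituting the line into the circle gives 289x² − 2630x + 6175 = 0.
Δ = 6916900 − 7138300 = −221400.
No real roots: the line does not meet the circle.

0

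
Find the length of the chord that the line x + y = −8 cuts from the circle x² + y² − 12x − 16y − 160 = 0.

The distance from (6, 8) to the line is 22/√2, and r² = 260.
Chord = 2√(r² − d²) = 2·√(18) = 6√2.

6√2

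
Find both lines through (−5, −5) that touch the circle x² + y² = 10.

Write the tangent as mx − y + (−5 − m·(−5)) = 0 and set its distance from the centre to √10:
[m·(5) − (5)]² = 10(m² + 1)
3m² − 10m + 3 = 0, so m = 1/3 or m = 3.
Through (−5, −5) these give x − 3y = 10 and 3x − y = −10.

x − 3y = 10 and 3x − y = −10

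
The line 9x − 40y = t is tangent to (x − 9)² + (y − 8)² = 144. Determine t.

t = −731 or t = 253

For a tangent, require d(centre, line) = r = 12.
|9·9 − 40·8 − t| / √1681 = 12
|t − (−239)| = 12·41, so t = 253 or t = −731.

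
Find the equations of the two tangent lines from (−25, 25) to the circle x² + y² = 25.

Write the tangent as mx − y + (25 − m·(−25)) = 0 and set its distance from the centre to 5:
[m·(25) − (−25)]² = 25(m² + 1)
12m² + 25m + 12 = 0, so m = −3/4 or m = −4/3.
Through (−25, 25) these give 3x + 4y = 25 and 4x + 3y = −25.

3x + 4y = 25 and 4x + 3y = −25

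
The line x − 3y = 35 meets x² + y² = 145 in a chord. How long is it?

3√10

Centre (0, 0), r² = 145. Perpendicular distance d from centre to line = |−35| / √10 = 35/√10.
Chord = 2√(r² − d²) = 2·√(45/2) = 3√10.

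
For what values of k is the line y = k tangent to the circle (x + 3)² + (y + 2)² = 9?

The line touches the circle iff its distance from (−3, −2) is 3:
|0·(−3) + 1·(−2) − k| / √1 = 3
|k − (−2)| = 3, so k = 1 or k = −5.

k = −5 or k = 1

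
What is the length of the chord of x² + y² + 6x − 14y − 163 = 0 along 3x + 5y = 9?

Express y = (9 − 3x)/5 and substitute into the circle:
34x² + 306x − 4624 = 0  ⟹  x² + 9x − 136 = 0
x = 8 or x = −17, giving (8, −3) and (−17, 12).
Chord length = distance between (8, −3) and (−17, 12) = √850 = 5√34.

5√34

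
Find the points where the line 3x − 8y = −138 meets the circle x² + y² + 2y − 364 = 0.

(−14, 12) and (2, 18)

From the line, y = (138 + 3x)/8. Substituting:
73x² + 876x − 2044 = 0  ⟹  x² + 12x − 28 = 0
x = 2 or x = −14, giving (2, 18) and (−14, 12).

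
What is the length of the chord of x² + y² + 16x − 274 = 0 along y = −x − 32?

10√2

The distance from (−8, 0) to the line is 24/√2, and r² = 338.
Half the chord is √(r² − d²) = √(50), so the full chord is 10√2.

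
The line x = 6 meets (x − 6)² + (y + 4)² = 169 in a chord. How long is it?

Centre (6, −4), r² = 169. Perpendicular distance d from centre to line = |0| / √1 = 0.
Half the chord is √(r² − d²) = √(169), so the full chord is 26.

26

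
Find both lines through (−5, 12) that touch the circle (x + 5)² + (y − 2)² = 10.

Let a tangent through (−5, 12) have slope m. Its distance from (−5, 2) must equal √10:
[m·(0) − (−10)]² = 10(m² + 1)
m² − 9 = 0, so m = −3 or m = 3.
With m = −3: 3x + y = −3. With m = 3: 3x − y = −27.

3x + y = −3 and 3x − y = −27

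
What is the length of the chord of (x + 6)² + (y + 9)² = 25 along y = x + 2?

5√2

Centre (−6, −9), r² = 25. Perpendicular distance d from centre to line = |5| / √2 = 5/√2.
Half the chord is √(r² − d²) = √(25/2), so the full chord is 5√2.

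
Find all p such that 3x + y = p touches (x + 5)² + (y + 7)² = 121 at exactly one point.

p = −22 ± 11√10

The line touches the circle iff its distance from (−5, −7) is 11:
|3·(−5) + 1·(−7) − p| / √10 = 11
|p − (−22)| = 11√10.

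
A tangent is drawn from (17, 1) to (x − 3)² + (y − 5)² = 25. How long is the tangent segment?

√187

Centre (3, 5), r² = 25. |PO|² = (14)² + (−4)² = 212.
The tangent meets the radius at right angles, so tangent² = |PO|² − r² = 212 − 25 = 187.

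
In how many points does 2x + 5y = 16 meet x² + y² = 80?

2

Substituting the line into the circle gives 29x² − 64x − 1744 = 0.
Δ = 4096 − (−202304) = 206400.
Two real roots: the line is a secant.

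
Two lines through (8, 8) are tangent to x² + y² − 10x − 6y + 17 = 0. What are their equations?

Let a tangent through (8, 8) have slope m. Its distance from (5, 3) must equal √17:
(−3m − (−5))² = 17(m² + 1)
4m² + 15m − 4 = 0, so m = −4 or m = 1/4.
Through (8, 8) these give 4x + y = 40 and x − 4y = −24.

4x + y = 40 and x − 4y = −24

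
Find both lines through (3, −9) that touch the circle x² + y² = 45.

2x − y = 15 and x + 2y = −15

A line y − (−9) = m(x − (3)) is tangent when its distance from (0, 0) is 3√5:
(−3m − (9))² = 45(m² + 1)
2m² − 3m − 2 = 0, so m = 2 or m = −1/2.
With m = 2: 2x − y = 15. With m = −1/2: x + 2y = −15.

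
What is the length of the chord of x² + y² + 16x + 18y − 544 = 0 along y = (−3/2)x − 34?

From the line, y = (−68 − 3x)/2. Substituting:
13x² + 364x = 0  ⟹  x² + 28x = 0
x = 0 or x = −28, giving (0, −34) and (−28, 8).
Chord length = distance between (0, −34) and (−28, 8) = √2548 = 14√13.

14√13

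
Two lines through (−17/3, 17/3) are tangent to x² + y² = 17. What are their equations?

x + 4y = 17 and 4x + y = −17

Let a tangent through (−17/3, 17/3) have slope m. Its distance from (0, 0) must equal √17:
(17/3m − (−17/3))² = 17(m² + 1)
4m² + 17m + 4 = 0, so m = −1/4 or m = −4.
With m = −1/4: x + 4y = 17. With m = −4: 4x + y = −17.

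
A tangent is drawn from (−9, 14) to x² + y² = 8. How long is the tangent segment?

The centre is (0, 0) and r = 2√2. The square of the distance from P to the centre is 81 + 196 = 277.
By the tangent–radius right angle, tangent length = √(|PO|² − r²) = √269.

√269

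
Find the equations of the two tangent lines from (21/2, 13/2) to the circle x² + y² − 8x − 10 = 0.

5x − y = 46 and x − 5y = −22

A line y − (13/2) = m(x − (21/2)) is tangent when its distance from (4, 0) is √26:
[m·(−13/2) − (−13/2)]² = 26(m² + 1)
5m² − 26m + 5 = 0, so m = 5 or m = 1/5.
With m = 5: 5x − y = 46. With m = 1/5: x − 5y = −22.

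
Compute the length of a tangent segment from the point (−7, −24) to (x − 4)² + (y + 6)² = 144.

√301

The centre is (4, −6) and r = 12. The square of the distance from P to the centre is 121 + 324 = 445.
By the tangent–radius right angle, tangent length = √(|PO|² − r²) = √301.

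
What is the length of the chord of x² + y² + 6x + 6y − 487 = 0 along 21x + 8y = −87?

2√505

Centre (−3, −3), r² = 505. Perpendicular distance d from centre to line = |0| / √505 = 0/√505.
Half the chord is √(r² − d²) = √(505), so the full chord is 2√505.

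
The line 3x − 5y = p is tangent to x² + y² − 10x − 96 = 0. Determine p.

p = 15 ± 11√34

Tangency holds when the distance from the centre (5, 0) to the line equals the radius 11:
|3·5 − 5·0 − p| / √34 = 11
|p − (15)| = 11√34.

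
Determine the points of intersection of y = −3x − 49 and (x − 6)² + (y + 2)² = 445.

(−15, −4) and (−12, −13)

Express y = −3x − 49 and substitute into the circle:
10x² + 270x + 1800 = 0  ⟹  x² + 27x + 180 = 0
x = −12 or x = −15, giving (−12, −13) and (−15, −4).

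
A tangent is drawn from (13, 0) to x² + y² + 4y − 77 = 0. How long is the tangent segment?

2√23

The centre is (0, −2) and r = 9. The square of the distance from P to the centre is 169 + 4 = 173.
Power of the point: PT² = |PO|² − r² = 92, so PT = 2√23.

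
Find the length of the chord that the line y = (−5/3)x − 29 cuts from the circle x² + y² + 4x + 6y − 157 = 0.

Centre (−2, −3), r² = 170. Perpendicular distance d from centre to line = |68| / √34 = 68/√34.
Chord = 2√(r² − d²) = 2·√(34) = 2√34.

2√34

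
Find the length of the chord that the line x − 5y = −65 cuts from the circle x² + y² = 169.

√26

From the line, y = (65 + x)/5. Substituting:
26x² + 130x = 0  ⟹  x² + 5x = 0
x = 0 or x = −5, giving (0, 13) and (−5, 12).
|(0, 13) − (−5, 12)| = √((5)² + (1)²) = √26.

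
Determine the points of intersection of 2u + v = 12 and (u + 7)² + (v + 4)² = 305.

(0, 12) and (10, −8)

Substitute v = −2u + 12:
5u² − 50u = 0  ⟹  u² − 10u = 0
u = 10 or u = 0, giving (10, −8) and (0, 12).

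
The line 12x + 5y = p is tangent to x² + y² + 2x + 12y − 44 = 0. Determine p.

p = −159 or p = 75

The line touches the circle iff its distance from (−1, −6) is 9:
|12·(−1) + 5·(−6) − p| / √169 = 9
|p − (−42)| = 9·13, so p = 75 or p = −159.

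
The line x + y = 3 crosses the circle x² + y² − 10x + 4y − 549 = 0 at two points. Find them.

(−12, 15) and (22, −19)

From the line, y = −x + 3. Substituting:
2x² − 20x − 528 = 0  ⟹  x² − 10x − 264 = 0
x = 22 or x = −12, giving (22, −19) and (−12, 15).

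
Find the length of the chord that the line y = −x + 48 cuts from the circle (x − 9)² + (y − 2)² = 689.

From the line, y = −x + 48. Substituting:
2x² − 110x + 1508 = 0  ⟹  x² − 55x + 754 = 0
x = 29 or x = 26, giving (29, 19) and (26, 22).
Chord length = distance between (29, 19) and (26, 22) = √18 = 3√2.

3√2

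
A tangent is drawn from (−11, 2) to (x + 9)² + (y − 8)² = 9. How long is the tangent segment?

√31

With centre O = (−9, 8), |OP|² = 40 and r² = 9.
Power of the point: PT² = |PO|² − r² = 31, so PT = √31.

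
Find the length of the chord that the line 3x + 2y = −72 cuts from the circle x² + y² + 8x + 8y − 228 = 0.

4√13

Substitute y = (−72 − 3x)/2:
13x² + 416x + 3120 = 0  ⟹  x² + 32x + 240 = 0
x = −12 or x = −20, giving (−12, −18) and (−20, −6).
Chord length = distance between (−12, −18) and (−20, −6) = √208 = 4√13.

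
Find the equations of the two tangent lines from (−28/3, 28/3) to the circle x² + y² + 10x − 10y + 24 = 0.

x − 5y = −56 and 5x − y = −56

Let a tangent through (−28/3, 28/3) have slope m. Its distance from (−5, 5) must equal √26:
(13/3m − (−13/3))² = 26(m² + 1)
5m² − 26m + 5 = 0, so m = 1/5 or m = 5.
Through (−28/3, 28/3) these give x − 5y = −56 and 5x − y = −56.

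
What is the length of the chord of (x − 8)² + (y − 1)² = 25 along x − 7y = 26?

Centre (8, 1), r² = 25. Perpendicular distance d from centre to line = |−25| / √50 = 25/√50.
Chord = 2√(r² − d²) = 2·√(25/2) = 5√2.

5√2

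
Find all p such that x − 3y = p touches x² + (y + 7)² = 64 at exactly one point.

The line touches the circle iff its distance from (0, −7) is 8:
|1·0 − 3·(−7) − p| / √10 = 8
|p − (21)| = 8√10.

p = 21 ± 8√10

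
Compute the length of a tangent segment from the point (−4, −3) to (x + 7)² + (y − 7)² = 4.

With centre O = (−7, 7), |OP|² = 109 and r² = 4.
The tangent meets the radius at right angles, so tangent² = |PO|² − r² = 109 − 4 = 105.

√105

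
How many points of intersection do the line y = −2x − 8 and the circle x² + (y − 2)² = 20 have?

Centre (0, 2), r² = 20. Distance² from centre to line = (10)²/5 = 20.
Since d² = r², the line is tangent.

1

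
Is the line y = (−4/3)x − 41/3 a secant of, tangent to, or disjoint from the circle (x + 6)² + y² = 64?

d² = (4·(−6) + 3·0 − (−41))²/25 = 289/25; r² = 64.
Since d² < r², the line cuts the circle twice.

secant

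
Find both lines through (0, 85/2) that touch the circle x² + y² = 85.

A line y − (85/2) = m(x − (0)) is tangent when its distance from (0, 0) is √85:
[m·(0) − (−85/2)]² = 85(m² + 1)
4m² − 81 = 0, so m = 9/2 or m = −9/2.
With m = 9/2: 9x − 2y = −85. With m = −9/2: 9x + 2y = 85.

9x − 2y = −85 and 9x + 2y = 85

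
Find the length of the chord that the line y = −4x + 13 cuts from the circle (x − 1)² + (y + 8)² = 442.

10√17

Centre (1, −8), r² = 442. Perpendicular distance d from centre to line = |−17| / √17 = 17/√17.
Chord = 2√(r² − d²) = 2·√(425) = 10√17.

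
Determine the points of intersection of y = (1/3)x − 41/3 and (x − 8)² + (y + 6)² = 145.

(−1, −14) and (20, −7)

Substitute y = (−41 + x)/3:
10x² − 190x − 200 = 0  ⟹  x² − 19x − 20 = 0
x = 20 or x = −1, giving (20, −7) and (−1, −14).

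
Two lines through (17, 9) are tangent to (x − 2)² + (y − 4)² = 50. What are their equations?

A line y − (9) = m(x − (17)) is tangent when its distance from (2, 4) is 5√2:
(−15m − (−5))² = 50(m² + 1)
7m² − 6m − 1 = 0, so m = 1 or m = −1/7.
With m = 1: x − y = 8. With m = −1/7: x + 7y = 80.

x − y = 8 and x + 7y = 80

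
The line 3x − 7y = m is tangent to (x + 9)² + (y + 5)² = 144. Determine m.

m = 8 ± 12√58

For a tangent, require d(centre, line) = r = 12.
|3·(−9) − 7·(−5) − m| / √58 = 12
|m − (8)| = 12√58.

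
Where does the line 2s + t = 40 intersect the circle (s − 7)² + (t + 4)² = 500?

Express t = −2s + 40 and substitute into the circle:
5s² − 190s + 1485 = 0  ⟹  s² − 38s + 297 = 0
s = 27 or s = 11, giving (27, −14) and (11, 18).

(11, 18) and (27, −14)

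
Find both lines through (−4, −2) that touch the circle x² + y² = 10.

Let a tangent through (−4, −2) have slope m. Its distance from (0, 0) must equal √10:
(4m − (2))² = 10(m² + 1)
3m² − 8m − 3 = 0, so m = 3 or m = −1/3.
Through (−4, −2) these give 3x − y = −10 and x + 3y = −10.

3x − y = −10 and x + 3y = −10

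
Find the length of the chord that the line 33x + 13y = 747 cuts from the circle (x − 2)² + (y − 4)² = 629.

Centre (2, 4), r² = 629. Perpendicular distance d from centre to line = |−629| / √1258 = 629/√1258.
Half the chord is √(r² − d²) = √(629/2), so the full chord is √1258.

√1258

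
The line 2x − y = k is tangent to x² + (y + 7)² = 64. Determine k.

k = 7 ± 8√5

For a tangent, require d(centre, line) = r = 8.
|2·0 − 1·(−7) − k| / √5 = 8
|k − (7)| = 8√5.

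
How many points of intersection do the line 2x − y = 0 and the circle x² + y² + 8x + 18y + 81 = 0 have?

2

Substituting the line into the circle gives 5x² + 44x + 81 = 0.
Δ = 1936 − 1620 = 316.
Two real roots: the line is a secant.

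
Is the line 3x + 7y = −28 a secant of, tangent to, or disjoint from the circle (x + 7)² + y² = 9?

secant

Centre (−7, 0), r² = 9. Distance² from centre to line = (7)²/58 = 49/58.
Since d² < r², the line cuts the circle twice.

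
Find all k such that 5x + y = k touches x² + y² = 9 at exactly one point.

For a tangent, require d(centre, line) = r = 3.
|5·0 + 1·0 − k| / √26 = 3
|k| = 3√26.

k = ±3√26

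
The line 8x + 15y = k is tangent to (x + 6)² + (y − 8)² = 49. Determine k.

The line touches the circle iff its distance from (−6, 8) is 7:
|8·(−6) + 15·8 − k| / √289 = 7
|k − (72)| = 7·17, so k = 191 or k = −47.

k = −47 or k = 191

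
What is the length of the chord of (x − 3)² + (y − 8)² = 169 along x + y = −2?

13√2

From the line, y = −x − 2. Substituting:
2x² + 14x − 60 = 0  ⟹  x² + 7x − 30 = 0
x = 3 or x = −10, giving (3, −5) and (−10, 8).
|(3, −5) − (−10, 8)| = √((13)² + (−13)²) = 13√2.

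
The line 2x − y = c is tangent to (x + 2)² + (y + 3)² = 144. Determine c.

Tangency holds when the distance from the centre (−2, −3) to the line equals the radius 12:
|2·(−2) − 1·(−3) − c| / √5 = 12
|c − (−1)| = 12√5.

c = −1 ± 12√5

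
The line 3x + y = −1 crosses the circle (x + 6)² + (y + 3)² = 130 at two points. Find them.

Substitute y = −3x − 1:
10x² − 90 = 0  ⟹  x² − 9 = 0
x = 3 or x = −3, giving (3, −10) and (−3, 8).

(−3, 8) and (3, −10)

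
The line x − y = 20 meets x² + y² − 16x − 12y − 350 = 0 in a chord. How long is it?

24√2

From the line, y = x − 20. Substituting:
2x² − 68x + 290 = 0  ⟹  x² − 34x + 145 = 0
x = 29 or x = 5, giving (29, 9) and (5, −15).
Chord length = distance between (29, 9) and (5, −15) = √1152 = 24√2.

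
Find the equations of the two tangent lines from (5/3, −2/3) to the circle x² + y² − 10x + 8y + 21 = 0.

x − 2y = 3 and 2x − y = 4

Write the tangent as mx − y + (−2/3 − m·(5/3)) = 0 and set its distance from the centre to 2√5:
(10/3m − (−10/3))² = 20(m² + 1)
2m² − 5m + 2 = 0, so m = 1/2 or m = 2.
Through (5/3, −2/3) these give x − 2y = 3 and 2x − y = 4.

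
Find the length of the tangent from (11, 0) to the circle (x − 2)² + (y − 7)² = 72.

Centre (2, 7), r² = 72. |PO|² = (9)² + (−7)² = 130.
By the tangent–radius right angle, tangent length = √(|PO|² − r²) = √58.

√58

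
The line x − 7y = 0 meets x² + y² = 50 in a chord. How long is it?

10√2

From the line, y = (x)/7. Substituting:
50x² − 2450 = 0  ⟹  x² − 49 = 0
x = 7 or x = −7, giving (7, 1) and (−7, −1).
|(7, 1) − (−7, −1)| = √((14)² + (2)²) = 10√2.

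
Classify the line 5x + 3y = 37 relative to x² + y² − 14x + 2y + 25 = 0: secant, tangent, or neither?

secant

d² = (5·7 + 3·(−1) − (37))²/34 = 25/34; r² = 25.
Since d² < r², the line cuts the circle twice.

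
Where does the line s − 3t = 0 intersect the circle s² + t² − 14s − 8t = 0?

(0, 0) and (15, 5)

Substitute t = (s)/3:
10s² − 150s = 0  ⟹  s² − 15s = 0
s = 15 or s = 0, giving (15, 5) and (0, 0).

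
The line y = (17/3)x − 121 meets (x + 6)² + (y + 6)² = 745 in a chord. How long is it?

Express y = (−363 + 17x)/3 and substitute into the circle:
298x² − 11622x + 112644 = 0  ⟹  x² − 39x + 378 = 0
x = 21 or x = 18, giving (21, −2) and (18, −19).
Chord length = distance between (21, −2) and (18, −19) = √298 = √298.

√298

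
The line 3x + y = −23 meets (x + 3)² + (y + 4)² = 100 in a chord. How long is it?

Express y = −3x − 23 and substitute into the circle:
10x² + 120x + 270 = 0  ⟹  x² + 12x + 27 = 0
x = −3 or x = −9, giving (−3, −14) and (−9, 4).
|(−3, −14) − (−9, 4)| = √((6)² + (−18)²) = 6√10.

6√10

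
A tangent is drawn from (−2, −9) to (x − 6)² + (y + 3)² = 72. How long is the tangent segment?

With centre O = (6, −3), |OP|² = 100 and r² = 72.
By the tangent–radius right angle, tangent length = √(|PO|² − r²) = √28 = 2√7.

2√7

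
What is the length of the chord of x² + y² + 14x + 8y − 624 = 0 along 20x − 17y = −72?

2√689

From the line, y = (72 + 20x)/17. Substituting:
689x² + 9646x − 165360 = 0  ⟹  x² + 14x − 240 = 0
x = 10 or x = −24, giving (10, 16) and (−24, −24).
Chord length = distance between (10, 16) and (−24, −24) = √2756 = 2√689.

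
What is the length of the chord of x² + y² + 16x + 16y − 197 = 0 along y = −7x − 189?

5√2

Centre (−8, −8), r² = 325. Perpendicular distance d from centre to line = |125| / √50 = 125/√50.
Chord = 2√(r² − d²) = 2·√(25/2) = 5√2.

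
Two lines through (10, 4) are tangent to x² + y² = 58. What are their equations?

Let a tangent through (10, 4) have slope m. Its distance from (0, 0) must equal √58:
(−10m − (−4))² = 58(m² + 1)
21m² − 40m − 21 = 0, so m = 7/3 or m = −3/7.
With m = 7/3: 7x − 3y = 58. With m = −3/7: 3x + 7y = 58.

7x − 3y = 58 and 3x + 7y = 58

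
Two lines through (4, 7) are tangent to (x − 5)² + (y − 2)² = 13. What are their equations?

3x − 2y = −2 and 2x + 3y = 29

Write the tangent as mx − y + (7 − m·(4)) = 0 and set its distance from the centre to √13:
(1m − (−5))² = 13(m² + 1)
6m² − 5m − 6 = 0, so m = 3/2 or m = −2/3.
Through (4, 7) these give 3x − 2y = −2 and 2x + 3y = 29.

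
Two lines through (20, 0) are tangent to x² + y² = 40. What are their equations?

Let a tangent through (20, 0) have slope m. Its distance from (0, 0) must equal 2√10:
(−20m − (0))² = 40(m² + 1)
9m² − 1 = 0, so m = −1/3 or m = 1/3.
Through (20, 0) these give x + 3y = 20 and x − 3y = 20.

x + 3y = 20 and x − 3y = 20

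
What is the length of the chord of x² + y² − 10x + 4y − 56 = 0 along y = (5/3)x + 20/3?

√34

The distance from (5, −2) to the line is 51/√34, and r² = 85.
Chord = 2√(r² − d²) = 2·√(17/2) = √34.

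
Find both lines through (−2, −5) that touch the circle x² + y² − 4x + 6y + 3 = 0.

3x − y = −1 and x + 3y = −17

Write the tangent as mx − y + (−5 − m·(−2)) = 0 and set its distance from the centre to √10:
(4m − (2))² = 10(m² + 1)
3m² − 8m − 3 = 0, so m = 3 or m = −1/3.
Through (−2, −5) these give 3x − y = −1 and x + 3y = −17.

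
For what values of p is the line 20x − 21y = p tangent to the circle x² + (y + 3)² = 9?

Tangency holds when the distance from the centre (0, −3) to the line equals the radius 3:
|20·0 − 21·(−3) − p| / √841 = 3
|p − (63)| = 3·29, so p = 150 or p = −24.

p = −24 or p = 150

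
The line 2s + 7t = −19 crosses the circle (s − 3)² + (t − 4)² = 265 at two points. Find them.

(−13, 1) and (15, −7)

Substitute t = (−19 − 2s)/7:
53s² − 106s − 10335 = 0  ⟹  s² − 2s − 195 = 0
s = 15 or s = −13, giving (15, −7) and (−13, 1).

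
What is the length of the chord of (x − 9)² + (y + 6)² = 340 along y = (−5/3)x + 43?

2√34

From the line, y = (129 − 5x)/3. Substituting:
34x² − 1632x + 19278 = 0  ⟹  x² − 48x + 567 = 0
x = 27 or x = 21, giving (27, −2) and (21, 8).
|(27, −2) − (21, 8)| = √((6)² + (−10)²) = 2√34.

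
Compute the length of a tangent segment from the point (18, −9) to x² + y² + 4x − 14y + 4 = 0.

√607

Centre (−2, 7), r² = 49. |PO|² = (20)² + (−16)² = 656.
By the tangent–radius right angle, tangent length = √(|PO|² − r²) = √607.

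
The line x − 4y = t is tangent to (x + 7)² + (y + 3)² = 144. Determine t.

t = 5 ± 12√17

Tangency holds when the distance from the centre (−7, −3) to the line equals the radius 12:
|1·(−7) − 4·(−3) − t| / √17 = 12
|t − (5)| = 12√17.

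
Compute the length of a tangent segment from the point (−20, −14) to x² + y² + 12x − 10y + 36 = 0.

Centre (−6, 5), r² = 25. |PO|² = (−14)² + (−19)² = 557.
By the tangent–radius right angle, tangent length = √(|PO|² − r²) = √532 = 2√133.

2√133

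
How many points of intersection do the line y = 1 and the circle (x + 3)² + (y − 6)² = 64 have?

Substituting the line into the circle gives x² + 6x − 30 = 0.
Δ = 36 − (−120) = 156.
Two real roots: the line is a secant.

2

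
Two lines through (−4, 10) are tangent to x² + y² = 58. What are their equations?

Let a tangent through (−4, 10) have slope m. Its distance from (0, 0) must equal √58:
(4m − (−10))² = 58(m² + 1)
21m² − 40m − 21 = 0, so m = 7/3 or m = −3/7.
With m = 7/3: 7x − 3y = −58. With m = −3/7: 3x + 7y = 58.

7x − 3y = −58 and 3x + 7y = 58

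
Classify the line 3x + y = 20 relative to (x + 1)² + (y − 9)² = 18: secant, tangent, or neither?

neither

Centre (−1, 9), r² = 18. Distance² from centre to line = (−14)²/10 = 98/5.
Since d² > r², the line lies outside the circle.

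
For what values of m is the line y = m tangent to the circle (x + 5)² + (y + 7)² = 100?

The line touches the circle iff its distance from (−5, −7) is 10:
|0·(−5) + 1·(−7) − m| / √1 = 10
|m − (−7)| = 10, so m = 3 or m = −17.

m = −17 or m = 3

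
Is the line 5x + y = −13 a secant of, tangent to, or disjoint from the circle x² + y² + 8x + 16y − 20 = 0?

Substituting the line into the circle gives 26x² + 58x − 59 = 0.
Δ = 3364 − (−6136) = 9500.
Two real roots: the line is a secant.

secant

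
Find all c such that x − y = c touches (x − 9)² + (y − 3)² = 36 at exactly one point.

Tangency holds when the distance from the centre (9, 3) to the line equals the radius 6:
|1·9 − 1·3 − c| / √2 = 6
|c − (6)| = 6√2.

c = 6 ± 6√2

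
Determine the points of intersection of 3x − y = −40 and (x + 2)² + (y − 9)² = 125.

(−12, 4) and (−7, 19)

Express y = 3x + 40 and substitute into the circle:
10x² + 190x + 840 = 0  ⟹  x² + 19x + 84 = 0
x = −7 or x = −12, giving (−7, 19) and (−12, 4).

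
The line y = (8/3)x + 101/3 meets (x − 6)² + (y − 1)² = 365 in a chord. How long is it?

2√73

From the line, y = (101 + 8x)/3. Substituting:
73x² + 1460x + 6643 = 0  ⟹  x² + 20x + 91 = 0
x = −7 or x = −13, giving (−7, 15) and (−13, −1).
|(−7, 15) − (−13, −1)| = √((6)² + (16)²) = 2√73.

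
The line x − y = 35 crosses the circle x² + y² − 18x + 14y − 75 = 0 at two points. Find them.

(15, −20) and (22, −13)

Substitute y = x − 35:
2x² − 74x + 660 = 0  ⟹  x² − 37x + 330 = 0
x = 22 or x = 15, giving (22, −13) and (15, −20).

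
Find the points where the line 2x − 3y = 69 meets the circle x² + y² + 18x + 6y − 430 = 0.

From the line, y = (−69 + 2x)/3. Substituting:
13x² − 78x − 351 = 0  ⟹  x² − 6x − 27 = 0
x = 9 or x = −3, giving (9, −17) and (−3, −25).

(−3, −25) and (9, −17)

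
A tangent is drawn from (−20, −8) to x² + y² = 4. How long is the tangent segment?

2√115

With centre O = (0, 0), |OP|² = 464 and r² = 4.
By the tangent–radius right angle, tangent length = √(|PO|² − r²) = √460 = 2√115.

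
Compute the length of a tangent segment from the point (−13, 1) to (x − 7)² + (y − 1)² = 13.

The centre is (7, 1) and r = √13. The square of the distance from P to the centre is 400 + 0 = 400.
The tangent meets the radius at right angles, so tangent² = |PO|² − r² = 400 − 13 = 387.

3√43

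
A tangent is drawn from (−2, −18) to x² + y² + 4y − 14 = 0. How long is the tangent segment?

11√2

Centre (0, −2), r² = 18. |PO|² = (−2)² + (−16)² = 260.
The tangent meets the radius at right angles, so tangent² = |PO|² − r² = 260 − 18 = 242.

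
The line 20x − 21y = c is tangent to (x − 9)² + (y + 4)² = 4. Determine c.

For a tangent, require d(centre, line) = r = 2.
|20·9 − 21·(−4) − c| / √841 = 2
|c − (264)| = 2·29, so c = 322 or c = 206.

c = 206 or c = 322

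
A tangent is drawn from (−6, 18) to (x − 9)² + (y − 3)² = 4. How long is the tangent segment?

√446

The centre is (9, 3) and r = 2. The square of the distance from P to the centre is 225 + 225 = 450.
Power of the point: PT² = |PO|² − r² = 446, so PT = √446.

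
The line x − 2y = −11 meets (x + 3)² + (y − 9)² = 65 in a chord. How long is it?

6√5

The distance from (−3, 9) to the line is 10/√5, and r² = 65.
Chord = 2√(r² − d²) = 2·√(45) = 6√5.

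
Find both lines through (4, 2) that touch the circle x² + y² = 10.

x + 3y = 10 and 3x − y = 10

Write the tangent as mx − y + (2 − m·(4)) = 0 and set its distance from the centre to √10:
(−4m − (−2))² = 10(m² + 1)
3m² − 8m − 3 = 0, so m = −1/3 or m = 3.
With m = −1/3: x + 3y = 10. With m = 3: 3x − y = 10.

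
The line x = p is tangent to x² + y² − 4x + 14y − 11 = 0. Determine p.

p = −6 or p = 10

For a tangent, require d(centre, line) = r = 8.
|1·2 + 0·(−7) − p| / √1 = 8
|p − (2)| = 8, so p = 10 or p = −6.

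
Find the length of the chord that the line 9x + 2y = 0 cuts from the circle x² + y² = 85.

2√85

The distance from (0, 0) to the line is 0/√85, and r² = 85.
Half the chord is √(r² − d²) = √(85), so the full chord is 2√85.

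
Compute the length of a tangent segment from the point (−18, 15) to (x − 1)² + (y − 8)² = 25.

√385

With centre O = (1, 8), |OP|² = 410 and r² = 25.
By the tangent–radius right angle, tangent length = √(|PO|² − r²) = √385.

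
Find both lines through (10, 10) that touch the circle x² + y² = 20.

Let a tangent through (10, 10) have slope m. Its distance from (0, 0) must equal 2√5:
(−10m − (−10))² = 20(m² + 1)
2m² − 5m + 2 = 0, so m = 2 or m = 1/2.
Through (10, 10) these give 2x − y = 10 and x − 2y = −10.

2x − y = 10 and x − 2y = −10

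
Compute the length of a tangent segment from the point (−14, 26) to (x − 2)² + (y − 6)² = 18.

Centre (2, 6), r² = 18. |PO|² = (−16)² + (20)² = 656.
By the tangent–radius right angle, tangent length = √(|PO|² − r²) = √638.

√638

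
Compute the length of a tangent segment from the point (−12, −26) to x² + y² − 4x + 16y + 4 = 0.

Centre (2, −8), r² = 64. |PO|² = (−14)² + (−18)² = 520.
By the tangent–radius right angle, tangent length = √(|PO|² − r²) = √456 = 2√114.

2√114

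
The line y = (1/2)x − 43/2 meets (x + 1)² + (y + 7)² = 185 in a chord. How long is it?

2√5

Substitute y = (−43 + x)/2:
5x² − 50x + 105 = 0  ⟹  x² − 10x + 21 = 0
x = 7 or x = 3, giving (7, −18) and (3, −20).
Chord length = distance between (7, −18) and (3, −20) = √20 = 2√5.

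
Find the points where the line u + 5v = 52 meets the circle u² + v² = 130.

Substitute v = (52 − u)/5:
26u² − 104u − 546 = 0  ⟹  u² − 4u − 21 = 0
u = 7 or u = −3, giving (7, 9) and (−3, 11).

(−3, 11) and (7, 9)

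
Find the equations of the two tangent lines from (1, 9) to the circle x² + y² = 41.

Write the tangent as mx − y + (9 − m·(1)) = 0 and set its distance from the centre to √41:
[m·(−1) − (−9)]² = 41(m² + 1)
20m² + 9m − 20 = 0, so m = −5/4 or m = 4/5.
With m = −5/4: 5x + 4y = 41. With m = 4/5: 4x − 5y = −41.

5x + 4y = 41 and 4x − 5y = −41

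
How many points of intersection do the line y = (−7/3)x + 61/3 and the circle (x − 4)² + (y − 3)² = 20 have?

Substituting the line into the circle gives 58x² − 800x + 2668 = 0.
Δ = 640000 − 618976 = 21024.
Two real roots: the line is a secant.

2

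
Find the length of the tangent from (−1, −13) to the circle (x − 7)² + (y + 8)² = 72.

√17

The centre is (7, −8) and r = 6√2. The square of the distance from P to the centre is 64 + 25 = 89.
Power of the point: PT² = |PO|² − r² = 17, so PT = √17.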